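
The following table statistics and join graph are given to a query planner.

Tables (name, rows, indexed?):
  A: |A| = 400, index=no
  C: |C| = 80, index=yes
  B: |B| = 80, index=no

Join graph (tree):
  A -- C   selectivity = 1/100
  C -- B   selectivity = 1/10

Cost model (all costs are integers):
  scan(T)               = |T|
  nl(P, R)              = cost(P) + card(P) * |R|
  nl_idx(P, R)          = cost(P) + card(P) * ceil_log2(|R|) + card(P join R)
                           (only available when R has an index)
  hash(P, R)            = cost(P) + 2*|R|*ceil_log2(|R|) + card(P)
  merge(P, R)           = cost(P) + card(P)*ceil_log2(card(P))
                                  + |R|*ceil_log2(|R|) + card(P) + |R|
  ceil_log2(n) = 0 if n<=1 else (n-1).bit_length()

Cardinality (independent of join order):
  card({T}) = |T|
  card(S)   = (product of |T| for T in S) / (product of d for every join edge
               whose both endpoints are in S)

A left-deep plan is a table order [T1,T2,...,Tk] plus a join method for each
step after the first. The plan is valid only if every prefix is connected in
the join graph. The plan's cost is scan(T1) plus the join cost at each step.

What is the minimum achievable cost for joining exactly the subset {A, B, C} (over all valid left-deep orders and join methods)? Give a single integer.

Selinger DP over subsets of {A,B,C}:
  {A}: scan cost=400, card=400
  {C}: scan cost=80, card=80
  {B}: scan cost=80, card=80
  {AC}: card=320; try (C,hash)→1920, (C,nl_idx)→3520, (A,merge)→4720, (C,merge)→5040, (A,hash)→7360, (A,nl)→32080 …(+1); best=1920 via (C,hash)
  {BC}: card=640; try (C,hash)→1280, (C,nl_idx)→1280, (B,hash)→1280, (C,merge)→1360, (B,merge)→1360, (C,nl)→6480 …(+1); best=1280 via (C,hash)
  {ABC}: card=2560; try (B,hash)→3360, (B,merge)→5760, (A,hash)→9120, (A,merge)→12320, (B,nl)→27520, (A,nl)→257280; best=3360 via (B,hash)

3360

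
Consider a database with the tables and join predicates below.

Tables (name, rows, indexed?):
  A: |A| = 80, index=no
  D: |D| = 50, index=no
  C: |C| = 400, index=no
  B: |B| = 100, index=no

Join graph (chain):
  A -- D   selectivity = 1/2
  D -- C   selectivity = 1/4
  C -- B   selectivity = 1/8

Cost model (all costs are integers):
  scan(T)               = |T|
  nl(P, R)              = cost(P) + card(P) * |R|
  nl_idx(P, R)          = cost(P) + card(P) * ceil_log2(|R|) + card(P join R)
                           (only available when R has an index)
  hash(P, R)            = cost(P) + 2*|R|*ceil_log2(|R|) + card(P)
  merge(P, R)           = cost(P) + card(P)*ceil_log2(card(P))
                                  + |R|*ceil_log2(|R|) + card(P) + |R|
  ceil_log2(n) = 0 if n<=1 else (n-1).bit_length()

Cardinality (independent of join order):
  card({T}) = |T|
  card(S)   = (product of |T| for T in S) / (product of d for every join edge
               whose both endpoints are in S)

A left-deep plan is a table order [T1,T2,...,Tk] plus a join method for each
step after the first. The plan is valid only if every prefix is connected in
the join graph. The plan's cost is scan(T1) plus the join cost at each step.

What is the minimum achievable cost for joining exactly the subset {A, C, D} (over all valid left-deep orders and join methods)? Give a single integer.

Selinger DP over subsets of {A,C,D}:
  {A}: scan cost=80, card=80
  {D}: scan cost=50, card=50
  {C}: scan cost=400, card=400
  {AD}: card=2000; try (D,hash)→760, (A,merge)→1040, (D,merge)→1070, (A,hash)→1220, (A,nl)→4050, (D,nl)→4080; best=760 via (D,hash)
  {CD}: card=5000; try (D,hash)→1400, (C,merge)→4400, (D,merge)→4750, (C,hash)→7300, (C,nl)→20050, (D,nl)→20400; best=1400 via (D,hash)
  {ACD}: card=200000; try (A,hash)→7520, (C,hash)→9960, (C,merge)→28760, (A,merge)→72040, (A,nl)→401400, (C,nl)→800760; best=7520 via (A,hash)

7520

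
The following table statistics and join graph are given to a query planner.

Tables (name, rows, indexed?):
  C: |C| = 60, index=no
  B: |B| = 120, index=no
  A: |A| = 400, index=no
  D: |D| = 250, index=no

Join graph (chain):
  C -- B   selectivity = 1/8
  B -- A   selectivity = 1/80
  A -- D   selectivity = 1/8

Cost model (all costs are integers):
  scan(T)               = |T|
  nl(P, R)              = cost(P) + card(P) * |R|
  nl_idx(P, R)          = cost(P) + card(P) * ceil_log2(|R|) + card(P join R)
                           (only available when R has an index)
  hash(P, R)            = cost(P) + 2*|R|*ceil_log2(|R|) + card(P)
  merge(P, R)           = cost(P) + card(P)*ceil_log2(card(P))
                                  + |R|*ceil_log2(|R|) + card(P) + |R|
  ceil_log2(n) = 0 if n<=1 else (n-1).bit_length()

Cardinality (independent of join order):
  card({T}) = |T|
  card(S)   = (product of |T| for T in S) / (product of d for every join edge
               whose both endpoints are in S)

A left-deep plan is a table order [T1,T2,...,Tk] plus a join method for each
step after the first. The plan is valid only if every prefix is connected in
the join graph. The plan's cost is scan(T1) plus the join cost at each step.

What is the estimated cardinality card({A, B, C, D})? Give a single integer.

140625

Tables in S: A(400), B(120), C(60), D(250)
Edges inside S: C-B(d=8), B-A(d=80), A-D(d=8)
numerator = 400 * 120 * 60 * 250 = 720000000
denominator = 8 * 80 * 8 = 5120
card(S) = 720000000 / 5120 = 140625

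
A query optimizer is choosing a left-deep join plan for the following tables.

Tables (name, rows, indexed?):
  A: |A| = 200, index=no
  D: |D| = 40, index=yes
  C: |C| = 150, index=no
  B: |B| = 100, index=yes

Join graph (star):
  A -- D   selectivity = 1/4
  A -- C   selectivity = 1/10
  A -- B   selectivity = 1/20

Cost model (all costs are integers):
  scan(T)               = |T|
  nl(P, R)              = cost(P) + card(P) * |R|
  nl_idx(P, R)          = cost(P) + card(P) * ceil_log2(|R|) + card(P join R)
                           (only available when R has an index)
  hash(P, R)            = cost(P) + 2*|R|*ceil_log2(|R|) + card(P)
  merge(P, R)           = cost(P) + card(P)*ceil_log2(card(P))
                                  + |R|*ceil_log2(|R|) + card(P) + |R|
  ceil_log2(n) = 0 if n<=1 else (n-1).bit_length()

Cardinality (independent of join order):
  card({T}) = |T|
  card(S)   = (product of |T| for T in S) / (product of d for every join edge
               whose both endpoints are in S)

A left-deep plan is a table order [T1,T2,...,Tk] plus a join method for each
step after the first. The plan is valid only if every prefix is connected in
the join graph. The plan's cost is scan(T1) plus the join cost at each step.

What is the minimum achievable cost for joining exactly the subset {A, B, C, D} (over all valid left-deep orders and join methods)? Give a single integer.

Selinger DP over subsets of {A,B,C,D}:
  {A}: scan cost=200, card=200
  {D}: scan cost=40, card=40
  {C}: scan cost=150, card=150
  {B}: scan cost=100, card=100
  {AD}: card=2000; try (D,hash)→880, (A,merge)→2120, (D,merge)→2280, (A,hash)→3280, (D,nl_idx)→3400, (A,nl)→8040 …(+1); best=880 via (D,hash)
  {AC}: card=3000; try (C,hash)→2800, (A,merge)→3300, (C,merge)→3350, (A,hash)→3500, (A,nl)→30150, (C,nl)→30200; best=2800 via (C,hash)
  {AB}: card=1000; try (B,hash)→1800, (B,nl_idx)→2600, (A,merge)→2700, (B,merge)→2800, (A,hash)→3400, (A,nl)→20100 …(+1); best=1800 via (B,hash)
  {ACD}: card=30000; try (C,hash)→5280, (D,hash)→6280, (C,merge)→26230, (D,merge)→42080, (D,nl_idx)→50800, (D,nl)→122800 …(+1); best=5280 via (C,hash)
  {ABD}: card=10000; try (D,hash)→3280, (B,hash)→4280, (D,merge)→13080, (D,nl_idx)→17800, (B,nl_idx)→24880, (B,merge)→25680 …(+2); best=3280 via (D,hash)
  {ABC}: card=15000; try (C,hash)→5200, (B,hash)→7200, (C,merge)→14150, (B,nl_idx)→38800, (B,merge)→42600, (C,nl)→151800 …(+1); best=5200 via (C,hash)
  {ABCD}: card=150000; try (C,hash)→15680, (D,hash)→20680, (B,hash)→36680, (C,merge)→154630, (D,merge)→230480, (D,nl_idx)→245200 …(+5); best=15680 via (C,hash)

15680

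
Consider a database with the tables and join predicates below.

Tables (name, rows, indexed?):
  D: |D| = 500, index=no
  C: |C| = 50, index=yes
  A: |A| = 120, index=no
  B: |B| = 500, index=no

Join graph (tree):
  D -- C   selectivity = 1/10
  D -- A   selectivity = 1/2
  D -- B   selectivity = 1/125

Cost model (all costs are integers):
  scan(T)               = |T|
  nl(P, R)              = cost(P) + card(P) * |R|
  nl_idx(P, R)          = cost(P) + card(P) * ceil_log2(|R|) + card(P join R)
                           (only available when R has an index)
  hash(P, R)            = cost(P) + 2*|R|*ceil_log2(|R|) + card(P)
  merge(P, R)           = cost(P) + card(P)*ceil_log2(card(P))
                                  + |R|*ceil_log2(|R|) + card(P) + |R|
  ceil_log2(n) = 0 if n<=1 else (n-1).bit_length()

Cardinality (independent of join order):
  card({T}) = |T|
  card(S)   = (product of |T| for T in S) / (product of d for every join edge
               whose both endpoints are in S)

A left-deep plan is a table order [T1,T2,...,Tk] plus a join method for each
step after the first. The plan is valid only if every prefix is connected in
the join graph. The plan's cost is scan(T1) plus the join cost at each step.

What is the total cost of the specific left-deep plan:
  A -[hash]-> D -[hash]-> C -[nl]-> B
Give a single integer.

75039840

step 1: scan A: cost=120, card=120
step 2: join D via hash
    card(P join D) = 120*500/(2) = 30000
    cost = 120 + 2*500*9 + 120 = 9240
step 3: join C via hash
    card(P join C) = 30000*50/(10) = 150000
    cost = 9240 + 2*50*6 + 30000 = 39840
step 4: join B via nl
    card(P join B) = 150000*500/(125) = 600000
    cost = 39840 + 150000*500 = 75039840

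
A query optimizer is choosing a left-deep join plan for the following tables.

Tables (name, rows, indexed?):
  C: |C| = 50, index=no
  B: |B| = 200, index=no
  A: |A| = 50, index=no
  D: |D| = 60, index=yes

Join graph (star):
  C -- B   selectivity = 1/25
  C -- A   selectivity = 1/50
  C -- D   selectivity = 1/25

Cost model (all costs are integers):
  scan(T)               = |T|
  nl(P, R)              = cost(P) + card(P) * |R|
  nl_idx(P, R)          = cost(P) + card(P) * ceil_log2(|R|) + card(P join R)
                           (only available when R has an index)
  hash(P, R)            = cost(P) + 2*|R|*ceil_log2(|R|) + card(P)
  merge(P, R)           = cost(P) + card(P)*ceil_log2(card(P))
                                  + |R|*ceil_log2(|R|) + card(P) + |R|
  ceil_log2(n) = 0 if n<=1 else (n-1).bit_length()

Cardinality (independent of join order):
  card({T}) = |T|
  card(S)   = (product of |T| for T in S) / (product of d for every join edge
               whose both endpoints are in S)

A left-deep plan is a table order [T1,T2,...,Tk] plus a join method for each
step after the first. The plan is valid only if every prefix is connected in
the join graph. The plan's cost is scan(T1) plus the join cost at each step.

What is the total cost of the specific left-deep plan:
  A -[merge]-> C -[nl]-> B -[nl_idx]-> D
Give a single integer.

step 1: scan A: cost=50, card=50
step 2: join C via merge
    card(P join C) = 50*50/(50) = 50
    cost = 50 + 50*6 + 50*6 + 50 + 50 = 750
step 3: join B via nl
    card(P join B) = 50*200/(25) = 400
    cost = 750 + 50*200 = 10750
step 4: join D via nl_idx
    card(P join D) = 400*60/(25) = 960
    cost = 10750 + 400*6 + 960 = 14110

14110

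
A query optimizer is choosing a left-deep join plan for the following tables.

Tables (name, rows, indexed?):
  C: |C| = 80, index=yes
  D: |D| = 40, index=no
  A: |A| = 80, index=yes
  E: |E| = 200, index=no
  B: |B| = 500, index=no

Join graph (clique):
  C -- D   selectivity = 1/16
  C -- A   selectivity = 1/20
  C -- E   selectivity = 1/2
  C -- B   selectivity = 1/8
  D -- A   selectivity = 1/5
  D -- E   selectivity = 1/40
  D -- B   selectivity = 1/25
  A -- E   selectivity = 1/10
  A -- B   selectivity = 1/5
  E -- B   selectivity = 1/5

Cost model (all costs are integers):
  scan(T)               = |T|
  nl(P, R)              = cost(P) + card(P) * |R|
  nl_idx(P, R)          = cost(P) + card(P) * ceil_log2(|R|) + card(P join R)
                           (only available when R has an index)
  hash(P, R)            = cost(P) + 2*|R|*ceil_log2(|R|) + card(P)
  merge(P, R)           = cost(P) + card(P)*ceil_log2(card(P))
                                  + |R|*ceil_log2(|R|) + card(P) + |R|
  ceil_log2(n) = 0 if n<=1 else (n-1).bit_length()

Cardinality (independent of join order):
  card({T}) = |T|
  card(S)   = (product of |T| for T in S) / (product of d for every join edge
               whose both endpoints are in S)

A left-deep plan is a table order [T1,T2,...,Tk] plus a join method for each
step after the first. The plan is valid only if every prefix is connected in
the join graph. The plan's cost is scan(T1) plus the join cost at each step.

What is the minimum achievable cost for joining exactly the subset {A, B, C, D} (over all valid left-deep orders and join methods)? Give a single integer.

5020

Selinger DP over subsets of {A,B,C,D}:
  {C}: scan cost=80, card=80
  {D}: scan cost=40, card=40
  {A}: scan cost=80, card=80
  {B}: scan cost=500, card=500
  {CD}: card=200; try (C,nl_idx)→520, (D,hash)→640, (C,merge)→960, (D,merge)→1000, (C,hash)→1200, (C,nl)→3240 …(+1); best=520 via (C,nl_idx)
  {AC}: card=320; try (C,nl_idx)→960, (A,nl_idx)→960, (C,hash)→1280, (A,hash)→1280, (C,merge)→1360, (A,merge)→1360 …(+2); best=960 via (C,nl_idx)
  {BC}: card=5000; try (C,hash)→2120, (B,merge)→5720, (C,merge)→6140, (C,nl_idx)→9000, (B,hash)→9160, (B,nl)→40080 …(+1); best=2120 via (C,hash)
  {AD}: card=640; try (D,hash)→640, (A,merge)→960, (A,nl_idx)→960, (D,merge)→1000, (A,hash)→1200, (A,nl)→3240 …(+1); best=640 via (D,hash)
  {BD}: card=800; try (D,hash)→1480, (B,merge)→5320, (D,merge)→5780, (B,hash)→9080, (B,nl)→20040, (D,nl)→20500; best=1480 via (D,hash)
  {AB}: card=8000; try (A,hash)→2120, (B,merge)→5720, (A,merge)→6140, (B,hash)→9160, (A,nl_idx)→12000, (B,nl)→40080 …(+1); best=2120 via (A,hash)
  {ACD}: card=160; try (D,hash)→1760, (A,hash)→1840, (A,nl_idx)→2080, (C,hash)→2400, (A,merge)→2960, (D,merge)→4440 …(+5); best=1760 via (D,hash)
  {BCD}: card=500; try (C,hash)→3400, (B,merge)→7320, (C,nl_idx)→7580, (D,hash)→7600, (B,hash)→9720, (C,merge)→10920 …(+4); best=3400 via (C,hash)
  {ABC}: card=4000; try (A,hash)→8240, (B,merge)→9160, (B,hash)→10280, (C,hash)→11240, (A,nl_idx)→41120, (C,nl_idx)→62120 …(+5); best=8240 via (A,hash)
  {ABD}: card=2560; try (A,hash)→3400, (A,nl_idx)→9640, (B,hash)→10280, (D,hash)→10600, (A,merge)→10920, (B,merge)→12680 …(+4); best=3400 via (A,hash)
  {ABCD}: card=80; try (A,hash)→5020, (A,nl_idx)→6980, (C,hash)→7080, (B,merge)→8200, (A,merge)→9040, (B,hash)→10920 …(+8); best=5020 via (A,hash)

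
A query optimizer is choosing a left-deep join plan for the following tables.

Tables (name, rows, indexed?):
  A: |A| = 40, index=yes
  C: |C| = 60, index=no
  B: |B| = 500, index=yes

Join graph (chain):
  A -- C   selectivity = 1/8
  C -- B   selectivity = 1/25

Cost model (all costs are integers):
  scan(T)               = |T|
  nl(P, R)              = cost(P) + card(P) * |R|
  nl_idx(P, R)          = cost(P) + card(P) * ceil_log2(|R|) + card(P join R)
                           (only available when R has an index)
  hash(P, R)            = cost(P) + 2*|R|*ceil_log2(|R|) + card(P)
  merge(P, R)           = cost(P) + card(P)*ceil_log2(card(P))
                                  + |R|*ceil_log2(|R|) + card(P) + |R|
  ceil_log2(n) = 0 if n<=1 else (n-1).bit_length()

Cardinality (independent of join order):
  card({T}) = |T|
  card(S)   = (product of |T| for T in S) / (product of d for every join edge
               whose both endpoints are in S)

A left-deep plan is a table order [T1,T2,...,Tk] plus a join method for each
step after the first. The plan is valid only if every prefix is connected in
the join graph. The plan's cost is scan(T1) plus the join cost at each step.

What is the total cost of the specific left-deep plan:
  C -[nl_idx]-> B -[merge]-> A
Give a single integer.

16480

step 1: scan C: cost=60, card=60
step 2: join B via nl_idx
    card(P join B) = 60*500/(25) = 1200
    cost = 60 + 60*9 + 1200 = 1800
step 3: join A via merge
    card(P join A) = 1200*40/(8) = 6000
    cost = 1800 + 1200*11 + 40*6 + 1200 + 40 = 16480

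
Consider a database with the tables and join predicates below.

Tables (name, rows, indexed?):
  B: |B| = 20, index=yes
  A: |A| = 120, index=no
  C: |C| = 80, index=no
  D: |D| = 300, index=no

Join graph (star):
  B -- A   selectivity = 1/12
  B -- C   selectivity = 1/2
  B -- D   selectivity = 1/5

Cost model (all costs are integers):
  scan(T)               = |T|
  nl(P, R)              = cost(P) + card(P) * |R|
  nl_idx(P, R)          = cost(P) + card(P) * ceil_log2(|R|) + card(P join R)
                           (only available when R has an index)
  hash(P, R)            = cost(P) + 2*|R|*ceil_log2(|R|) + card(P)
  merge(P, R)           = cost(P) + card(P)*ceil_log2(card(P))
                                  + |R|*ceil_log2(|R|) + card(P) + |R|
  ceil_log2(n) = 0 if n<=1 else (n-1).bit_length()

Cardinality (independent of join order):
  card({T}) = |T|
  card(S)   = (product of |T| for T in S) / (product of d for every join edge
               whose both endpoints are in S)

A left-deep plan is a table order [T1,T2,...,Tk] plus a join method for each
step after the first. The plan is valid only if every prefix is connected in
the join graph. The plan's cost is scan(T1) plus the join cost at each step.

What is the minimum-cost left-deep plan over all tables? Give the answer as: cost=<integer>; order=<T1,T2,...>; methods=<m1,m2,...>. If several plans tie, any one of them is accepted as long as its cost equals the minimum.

cost=15160; order=A,B,C,D; methods=hash,hash,hash

Selinger DP (subsets sized 1..n):
  {B}: scan cost=20, card=20
  {A}: scan cost=120, card=120
  {C}: scan cost=80, card=80
  {D}: scan cost=300, card=300
  {AB}: card=200; try (B,hash)→440, (B,nl_idx)→920, (A,merge)→1100, (B,merge)→1200, (A,hash)→1720, (A,nl)→2420 …(+1); best=440 via (B,hash)
  {BC}: card=800; try (B,hash)→360, (C,merge)→780, (B,merge)→840, (C,hash)→1160, (B,nl_idx)→1280, (C,nl)→1620 …(+1); best=360 via (B,hash)
  {BD}: card=1200; try (B,hash)→800, (B,nl_idx)→3000, (D,merge)→3140, (B,merge)→3420, (D,hash)→5440, (D,nl)→6020 …(+1); best=800 via (B,hash)
  {ABC}: card=8000; try (C,hash)→1760, (A,hash)→2840, (C,merge)→2880, (A,merge)→10120, (C,nl)→16440, (A,nl)→96360; best=1760 via (C,hash)
  {ABD}: card=12000; try (A,hash)→3680, (D,merge)→5240, (D,hash)→6040, (A,merge)→16160, (D,nl)→60440, (A,nl)→144800; best=3680 via (A,hash)
  {BCD}: card=48000; try (C,hash)→3120, (D,hash)→6560, (D,merge)→12160, (C,merge)→15840, (C,nl)→96800, (D,nl)→240360; best=3120 via (C,hash)
  {ABCD}: card=480000; try (D,hash)→15160, (C,hash)→16800, (A,hash)→52800, (D,merge)→116760, (C,merge)→184320, (A,merge)→820080 …(+3); best=15160 via (D,hash)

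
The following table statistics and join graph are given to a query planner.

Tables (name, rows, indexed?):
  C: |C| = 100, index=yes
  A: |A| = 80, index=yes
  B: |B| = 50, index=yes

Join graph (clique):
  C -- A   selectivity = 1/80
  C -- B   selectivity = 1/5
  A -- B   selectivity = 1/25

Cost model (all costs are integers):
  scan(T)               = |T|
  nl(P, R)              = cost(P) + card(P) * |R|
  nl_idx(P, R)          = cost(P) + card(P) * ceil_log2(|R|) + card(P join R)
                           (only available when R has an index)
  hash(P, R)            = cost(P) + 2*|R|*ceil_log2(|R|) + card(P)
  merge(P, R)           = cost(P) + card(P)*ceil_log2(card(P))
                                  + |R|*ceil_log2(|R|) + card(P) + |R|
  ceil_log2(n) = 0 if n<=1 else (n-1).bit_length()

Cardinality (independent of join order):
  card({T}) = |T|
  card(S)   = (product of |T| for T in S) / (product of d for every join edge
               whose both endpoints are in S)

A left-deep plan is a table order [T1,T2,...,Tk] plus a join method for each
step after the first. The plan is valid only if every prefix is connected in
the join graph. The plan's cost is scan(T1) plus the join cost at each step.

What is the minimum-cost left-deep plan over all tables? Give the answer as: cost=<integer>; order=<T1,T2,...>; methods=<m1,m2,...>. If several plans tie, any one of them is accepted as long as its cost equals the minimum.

cost=1380; order=A,C,B; methods=nl_idx,nl_idx

Selinger DP (subsets sized 1..n):
  {C}: scan cost=100, card=100
  {A}: scan cost=80, card=80
  {B}: scan cost=50, card=50
  {AC}: card=100; try (C,nl_idx)→740, (A,nl_idx)→900, (A,hash)→1320, (C,merge)→1520, (A,merge)→1540, (C,hash)→1560 …(+2); best=740 via (C,nl_idx)
  {BC}: card=1000; try (B,hash)→800, (C,merge)→1200, (B,merge)→1250, (C,nl_idx)→1400, (C,hash)→1500, (B,nl_idx)→1700 …(+2); best=800 via (B,hash)
  {AB}: card=160; try (A,nl_idx)→560, (B,nl_idx)→720, (B,hash)→760, (A,merge)→1040, (B,merge)→1070, (A,hash)→1220 …(+2); best=560 via (A,nl_idx)
  {ABC}: card=40; try (B,nl_idx)→1380, (B,hash)→1440, (C,nl_idx)→1720, (B,merge)→1890, (C,hash)→2120, (C,merge)→2800 …(+6); best=1380 via (B,nl_idx)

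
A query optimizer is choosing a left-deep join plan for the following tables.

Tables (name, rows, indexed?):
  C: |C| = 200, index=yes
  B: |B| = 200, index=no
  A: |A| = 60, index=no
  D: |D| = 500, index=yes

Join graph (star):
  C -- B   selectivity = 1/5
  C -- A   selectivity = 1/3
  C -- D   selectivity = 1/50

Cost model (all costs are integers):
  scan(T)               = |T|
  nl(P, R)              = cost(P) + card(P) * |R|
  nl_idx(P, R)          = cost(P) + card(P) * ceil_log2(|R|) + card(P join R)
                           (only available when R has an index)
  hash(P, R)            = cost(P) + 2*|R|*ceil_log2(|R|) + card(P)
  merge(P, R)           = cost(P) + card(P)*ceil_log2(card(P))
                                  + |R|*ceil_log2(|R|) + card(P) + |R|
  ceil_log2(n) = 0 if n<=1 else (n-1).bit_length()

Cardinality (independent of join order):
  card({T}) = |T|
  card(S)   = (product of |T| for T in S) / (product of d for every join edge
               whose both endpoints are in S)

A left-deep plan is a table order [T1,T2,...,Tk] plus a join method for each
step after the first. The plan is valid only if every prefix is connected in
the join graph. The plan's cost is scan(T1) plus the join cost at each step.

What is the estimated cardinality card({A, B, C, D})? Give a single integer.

1600000

Tables in S: A(60), B(200), C(200), D(500)
Edges inside S: C-B(d=5), C-A(d=3), C-D(d=50)
numerator = 60 * 200 * 200 * 500 = 1200000000
denominator = 5 * 3 * 50 = 750
card(S) = 1200000000 / 750 = 1600000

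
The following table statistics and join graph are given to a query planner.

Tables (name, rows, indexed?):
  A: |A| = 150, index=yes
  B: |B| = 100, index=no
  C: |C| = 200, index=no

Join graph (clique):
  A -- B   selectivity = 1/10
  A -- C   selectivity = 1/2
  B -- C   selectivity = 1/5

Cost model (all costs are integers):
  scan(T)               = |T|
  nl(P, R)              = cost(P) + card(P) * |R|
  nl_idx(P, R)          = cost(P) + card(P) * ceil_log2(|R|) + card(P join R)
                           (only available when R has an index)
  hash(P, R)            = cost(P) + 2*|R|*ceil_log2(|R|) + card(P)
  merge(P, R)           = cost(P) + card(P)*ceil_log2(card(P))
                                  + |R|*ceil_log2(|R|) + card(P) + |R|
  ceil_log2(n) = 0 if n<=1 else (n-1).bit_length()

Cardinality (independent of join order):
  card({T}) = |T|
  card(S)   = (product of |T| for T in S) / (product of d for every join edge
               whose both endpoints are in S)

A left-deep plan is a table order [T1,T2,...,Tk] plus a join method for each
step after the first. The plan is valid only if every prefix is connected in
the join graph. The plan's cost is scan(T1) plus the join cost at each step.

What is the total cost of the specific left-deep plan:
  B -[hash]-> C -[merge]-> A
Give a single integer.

step 1: scan B: cost=100, card=100
step 2: join C via hash
    card(P join C) = 100*200/(5) = 4000
    cost = 100 + 2*200*8 + 100 = 3400
step 3: join A via merge
    card(P join A) = 4000*150/(10*2) = 30000
    cost = 3400 + 4000*12 + 150*8 + 4000 + 150 = 56750

56750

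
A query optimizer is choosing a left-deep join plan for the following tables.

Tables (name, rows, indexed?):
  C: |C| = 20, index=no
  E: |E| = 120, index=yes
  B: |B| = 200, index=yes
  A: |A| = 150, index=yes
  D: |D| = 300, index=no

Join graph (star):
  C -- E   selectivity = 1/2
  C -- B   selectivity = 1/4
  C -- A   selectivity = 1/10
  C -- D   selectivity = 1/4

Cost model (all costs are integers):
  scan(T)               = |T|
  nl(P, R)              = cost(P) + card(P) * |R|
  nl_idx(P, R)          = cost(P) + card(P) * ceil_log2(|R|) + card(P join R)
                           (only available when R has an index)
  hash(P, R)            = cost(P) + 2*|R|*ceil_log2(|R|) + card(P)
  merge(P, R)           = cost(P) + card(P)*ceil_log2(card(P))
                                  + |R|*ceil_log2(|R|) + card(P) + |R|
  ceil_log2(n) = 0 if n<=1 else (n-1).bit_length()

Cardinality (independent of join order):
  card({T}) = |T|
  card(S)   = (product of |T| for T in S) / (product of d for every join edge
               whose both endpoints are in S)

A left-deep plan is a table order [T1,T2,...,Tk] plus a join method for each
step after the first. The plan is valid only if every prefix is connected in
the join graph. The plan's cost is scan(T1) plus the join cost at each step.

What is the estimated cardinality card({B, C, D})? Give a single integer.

Tables in S: B(200), C(20), D(300)
Edges inside S: C-B(d=4), C-D(d=4)
numerator = 200 * 20 * 300 = 1200000
denominator = 4 * 4 = 16
card(S) = 1200000 / 16 = 75000

75000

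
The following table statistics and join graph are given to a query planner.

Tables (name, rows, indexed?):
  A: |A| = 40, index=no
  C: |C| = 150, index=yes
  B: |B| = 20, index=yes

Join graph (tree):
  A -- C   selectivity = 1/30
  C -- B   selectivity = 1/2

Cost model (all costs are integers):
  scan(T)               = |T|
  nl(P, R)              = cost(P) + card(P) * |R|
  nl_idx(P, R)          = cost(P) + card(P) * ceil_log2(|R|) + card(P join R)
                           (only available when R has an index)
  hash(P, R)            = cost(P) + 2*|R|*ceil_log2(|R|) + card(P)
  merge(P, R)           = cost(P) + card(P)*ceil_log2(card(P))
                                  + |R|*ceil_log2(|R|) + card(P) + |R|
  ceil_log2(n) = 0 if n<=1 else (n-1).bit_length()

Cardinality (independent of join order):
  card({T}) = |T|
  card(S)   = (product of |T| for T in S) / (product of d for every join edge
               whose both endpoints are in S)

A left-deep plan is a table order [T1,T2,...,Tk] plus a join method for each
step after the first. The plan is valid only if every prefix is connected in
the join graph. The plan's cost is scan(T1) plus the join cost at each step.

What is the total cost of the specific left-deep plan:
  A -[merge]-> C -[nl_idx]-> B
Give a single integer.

4670

step 1: scan A: cost=40, card=40
step 2: join C via merge
    card(P join C) = 40*150/(30) = 200
    cost = 40 + 40*6 + 150*8 + 40 + 150 = 1670
step 3: join B via nl_idx
    card(P join B) = 200*20/(2) = 2000
    cost = 1670 + 200*5 + 2000 = 4670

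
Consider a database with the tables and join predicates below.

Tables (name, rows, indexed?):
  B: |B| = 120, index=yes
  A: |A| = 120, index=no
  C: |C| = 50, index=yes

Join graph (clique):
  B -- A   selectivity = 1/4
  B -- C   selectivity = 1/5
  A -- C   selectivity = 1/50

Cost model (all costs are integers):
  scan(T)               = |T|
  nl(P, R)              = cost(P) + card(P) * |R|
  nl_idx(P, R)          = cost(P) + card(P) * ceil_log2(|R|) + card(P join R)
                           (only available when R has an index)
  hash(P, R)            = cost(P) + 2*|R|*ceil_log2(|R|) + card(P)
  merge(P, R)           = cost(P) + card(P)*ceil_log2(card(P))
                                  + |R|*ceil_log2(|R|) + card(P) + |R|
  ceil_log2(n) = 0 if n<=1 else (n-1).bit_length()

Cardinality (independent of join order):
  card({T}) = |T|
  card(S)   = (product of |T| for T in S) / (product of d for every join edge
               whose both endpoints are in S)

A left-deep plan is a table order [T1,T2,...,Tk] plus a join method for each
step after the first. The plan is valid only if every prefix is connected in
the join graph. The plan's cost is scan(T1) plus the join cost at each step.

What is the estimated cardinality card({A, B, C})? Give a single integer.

720

Tables in S: A(120), B(120), C(50)
Edges inside S: B-A(d=4), B-C(d=5), A-C(d=50)
numerator = 120 * 120 * 50 = 720000
denominator = 4 * 5 * 50 = 1000
card(S) = 720000 / 1000 = 720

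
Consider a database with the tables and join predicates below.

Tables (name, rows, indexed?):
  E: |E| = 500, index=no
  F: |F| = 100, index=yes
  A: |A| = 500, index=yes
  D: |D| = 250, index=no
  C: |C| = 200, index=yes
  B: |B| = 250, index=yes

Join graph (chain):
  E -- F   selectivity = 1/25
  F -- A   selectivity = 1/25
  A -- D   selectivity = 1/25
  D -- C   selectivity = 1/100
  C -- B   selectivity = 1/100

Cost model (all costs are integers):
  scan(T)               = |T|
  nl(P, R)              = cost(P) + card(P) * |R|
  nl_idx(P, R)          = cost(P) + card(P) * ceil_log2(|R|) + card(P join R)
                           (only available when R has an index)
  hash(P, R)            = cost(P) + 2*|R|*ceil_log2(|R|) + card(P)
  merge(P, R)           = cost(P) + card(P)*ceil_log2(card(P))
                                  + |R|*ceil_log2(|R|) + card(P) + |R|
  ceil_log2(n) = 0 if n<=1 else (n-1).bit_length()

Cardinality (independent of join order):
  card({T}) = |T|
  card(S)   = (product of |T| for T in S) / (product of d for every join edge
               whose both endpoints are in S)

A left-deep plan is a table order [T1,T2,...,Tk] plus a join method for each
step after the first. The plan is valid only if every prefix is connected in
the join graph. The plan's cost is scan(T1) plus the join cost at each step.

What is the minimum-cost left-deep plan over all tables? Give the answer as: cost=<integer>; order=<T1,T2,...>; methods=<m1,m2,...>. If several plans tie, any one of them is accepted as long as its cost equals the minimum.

cost=152450; order=C,B,D,A,F,E; methods=nl_idx,hash,hash,hash,hash

Selinger DP (subsets sized 1..n):
  {E}: scan cost=500, card=500
  {F}: scan cost=100, card=100
  {A}: scan cost=500, card=500
  {D}: scan cost=250, card=250
  {C}: scan cost=200, card=200
  {B}: scan cost=250, card=250
  {EF}: card=2000; try (F,hash)→2400, (E,merge)→5900, (F,nl_idx)→6000, (F,merge)→6300, (E,hash)→9200, (E,nl)→50100 …(+1); best=2400 via (F,hash)
  {AF}: card=2000; try (F,hash)→2400, (A,nl_idx)→3000, (A,merge)→5900, (F,nl_idx)→6000, (F,merge)→6300, (A,hash)→9200 …(+2); best=2400 via (F,hash)
  {AD}: card=5000; try (D,hash)→5000, (A,merge)→7500, (A,nl_idx)→7500, (D,merge)→7750, (A,hash)→9500, (A,nl)→125250 …(+1); best=5000 via (D,hash)
  {CD}: card=500; try (C,nl_idx)→2750, (C,hash)→3700, (D,merge)→4250, (C,merge)→4300, (D,hash)→4400, (D,nl)→50200 …(+1); best=2750 via (C,nl_idx)
  {BC}: card=500; try (B,nl_idx)→2300, (C,nl_idx)→2750, (C,hash)→3700, (B,merge)→4250, (C,merge)→4300, (B,hash)→4400 …(+2); best=2300 via (B,nl_idx)
  {AEF}: card=40000; try (E,hash)→13400, (A,hash)→13400, (E,merge)→31400, (A,merge)→31400, (A,nl_idx)→60400, (E,nl)→1002400 …(+1); best=13400 via (E,hash)
  {ADF}: card=20000; try (D,hash)→8400, (F,hash)→11400, (D,merge)→28650, (F,nl_idx)→60000, (F,merge)→75800, (D,nl)→502400 …(+1); best=8400 via (D,hash)
  {ACD}: card=10000; try (A,hash)→12250, (A,merge)→12750, (C,hash)→13200, (A,nl_idx)→17250, (C,nl_idx)→55000, (C,merge)→76800 …(+2); best=12250 via (A,hash)
  {BCD}: card=1250; try (D,hash)→6800, (B,hash)→7250, (B,nl_idx)→8000, (D,merge)→9550, (B,merge)→10000, (D,nl)→127300 …(+1); best=6800 via (D,hash)
  {ADEF}: card=400000; try (E,hash)→37400, (D,hash)→57400, (E,merge)→333400, (D,merge)→695650, (E,nl)→10008400, (D,nl)→10013400; best=37400 via (E,hash)
  {ACDF}: card=40000; try (F,hash)→23650, (C,hash)→31600, (F,nl_idx)→122250, (F,merge)→163050, (C,nl_idx)→208400, (C,merge)→330200 …(+2); best=23650 via (F,hash)
  {ABCD}: card=25000; try (A,hash)→17050, (B,hash)→26250, (A,merge)→26800, (A,nl_idx)→43050, (B,nl_idx)→117250, (B,merge)→164500 …(+2); best=17050 via (A,hash)
  {ACDEF}: card=800000; try (E,hash)→72650, (C,hash)→440600, (E,merge)→708650, (C,nl_idx)→4037400, (C,merge)→8039200, (E,nl)→20023650 …(+1); best=72650 via (E,hash)
  {ABCDF}: card=100000; try (F,hash)→43450, (B,hash)→67650, (F,nl_idx)→292050, (F,merge)→417850, (B,nl_idx)→443650, (B,merge)→705900 …(+2); best=43450 via (F,hash)
  {ABCDEF}: card=2000000; try (E,hash)→152450, (B,hash)→876650, (E,merge)→1848450, (B,nl_idx)→8472650, (B,merge)→16874900, (E,nl)→50043450 …(+1); best=152450 via (E,hash)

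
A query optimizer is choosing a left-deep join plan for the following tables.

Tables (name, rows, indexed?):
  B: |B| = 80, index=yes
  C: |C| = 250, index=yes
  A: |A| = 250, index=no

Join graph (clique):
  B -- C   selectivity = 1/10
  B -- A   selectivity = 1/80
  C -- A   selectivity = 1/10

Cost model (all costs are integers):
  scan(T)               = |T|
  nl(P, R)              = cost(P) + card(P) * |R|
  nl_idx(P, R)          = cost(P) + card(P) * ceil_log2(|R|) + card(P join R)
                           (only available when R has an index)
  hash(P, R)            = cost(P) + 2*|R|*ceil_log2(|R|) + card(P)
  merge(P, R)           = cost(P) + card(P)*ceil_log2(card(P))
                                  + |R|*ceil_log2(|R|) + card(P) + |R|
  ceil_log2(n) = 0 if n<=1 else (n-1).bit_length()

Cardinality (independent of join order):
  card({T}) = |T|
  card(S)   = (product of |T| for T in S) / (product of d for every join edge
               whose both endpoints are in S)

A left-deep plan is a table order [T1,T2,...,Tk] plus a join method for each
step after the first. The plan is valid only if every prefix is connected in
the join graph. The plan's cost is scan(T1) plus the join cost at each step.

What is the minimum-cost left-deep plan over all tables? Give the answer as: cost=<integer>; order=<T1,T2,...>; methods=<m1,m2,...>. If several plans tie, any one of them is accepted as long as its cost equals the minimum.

cost=4245; order=A,B,C; methods=hash,nl_idx

Selinger DP (subsets sized 1..n):
  {B}: scan cost=80, card=80
  {C}: scan cost=250, card=250
  {A}: scan cost=250, card=250
  {BC}: card=2000; try (B,hash)→1620, (C,nl_idx)→2720, (C,merge)→2970, (B,merge)→3140, (B,nl_idx)→4000, (C,hash)→4160 …(+2); best=1620 via (B,hash)
  {AB}: card=250; try (B,hash)→1620, (B,nl_idx)→2250, (A,merge)→2970, (B,merge)→3140, (A,hash)→4160, (A,nl)→20080 …(+1); best=1620 via (B,hash)
  {AC}: card=6250; try (C,hash)→4500, (A,hash)→4500, (C,merge)→4750, (A,merge)→4750, (C,nl_idx)→8500, (C,nl)→62750 …(+1); best=4500 via (C,hash)
  {ABC}: card=625; try (C,nl_idx)→4245, (C,hash)→5870, (C,merge)→6120, (A,hash)→7620, (B,hash)→11870, (A,merge)→27870 …(+5); best=4245 via (C,nl_idx)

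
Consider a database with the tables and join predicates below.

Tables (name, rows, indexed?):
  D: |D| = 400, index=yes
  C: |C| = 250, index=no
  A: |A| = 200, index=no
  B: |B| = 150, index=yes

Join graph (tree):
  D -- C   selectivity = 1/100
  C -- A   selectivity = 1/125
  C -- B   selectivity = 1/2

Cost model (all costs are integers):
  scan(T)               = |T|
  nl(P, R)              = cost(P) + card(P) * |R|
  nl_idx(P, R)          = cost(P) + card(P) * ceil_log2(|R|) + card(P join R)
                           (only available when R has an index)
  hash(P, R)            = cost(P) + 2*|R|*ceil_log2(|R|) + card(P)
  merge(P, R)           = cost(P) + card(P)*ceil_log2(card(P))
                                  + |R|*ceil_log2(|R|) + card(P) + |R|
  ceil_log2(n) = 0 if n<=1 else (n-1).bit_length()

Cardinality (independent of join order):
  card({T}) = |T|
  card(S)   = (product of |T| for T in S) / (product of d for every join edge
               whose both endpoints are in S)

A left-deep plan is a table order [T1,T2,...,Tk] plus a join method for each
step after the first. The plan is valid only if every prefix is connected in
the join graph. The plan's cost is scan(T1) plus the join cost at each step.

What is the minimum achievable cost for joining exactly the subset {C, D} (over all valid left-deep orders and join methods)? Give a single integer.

3500

Selinger DP over subsets of {C,D}:
  {D}: scan cost=400, card=400
  {C}: scan cost=250, card=250
  {CD}: card=1000; try (D,nl_idx)→3500, (C,hash)→4800, (D,merge)→6500, (C,merge)→6650, (D,hash)→7700, (D,nl)→100250 …(+1); best=3500 via (D,nl_idx)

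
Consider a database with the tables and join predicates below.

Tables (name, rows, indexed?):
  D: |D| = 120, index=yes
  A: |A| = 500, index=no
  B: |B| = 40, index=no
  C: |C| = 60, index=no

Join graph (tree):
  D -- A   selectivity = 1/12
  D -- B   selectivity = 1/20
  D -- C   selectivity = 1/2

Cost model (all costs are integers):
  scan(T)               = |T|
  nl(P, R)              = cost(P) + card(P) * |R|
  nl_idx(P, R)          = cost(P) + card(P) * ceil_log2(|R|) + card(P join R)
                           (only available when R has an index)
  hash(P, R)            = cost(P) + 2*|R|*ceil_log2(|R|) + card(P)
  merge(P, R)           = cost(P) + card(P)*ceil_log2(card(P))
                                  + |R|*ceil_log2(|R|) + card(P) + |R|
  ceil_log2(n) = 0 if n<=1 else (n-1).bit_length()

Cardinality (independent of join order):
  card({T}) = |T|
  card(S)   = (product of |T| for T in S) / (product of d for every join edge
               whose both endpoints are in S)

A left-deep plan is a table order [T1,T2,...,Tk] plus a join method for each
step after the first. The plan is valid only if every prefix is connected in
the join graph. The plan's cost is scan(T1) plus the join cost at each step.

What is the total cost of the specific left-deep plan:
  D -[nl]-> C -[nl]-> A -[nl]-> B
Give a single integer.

step 1: scan D: cost=120, card=120
step 2: join C via nl
    card(P join C) = 120*60/(2) = 3600
    cost = 120 + 120*60 = 7320
step 3: join A via nl
    card(P join A) = 3600*500/(12) = 150000
    cost = 7320 + 3600*500 = 1807320
step 4: join B via nl
    card(P join B) = 150000*40/(20) = 300000
    cost = 1807320 + 150000*40 = 7807320

7807320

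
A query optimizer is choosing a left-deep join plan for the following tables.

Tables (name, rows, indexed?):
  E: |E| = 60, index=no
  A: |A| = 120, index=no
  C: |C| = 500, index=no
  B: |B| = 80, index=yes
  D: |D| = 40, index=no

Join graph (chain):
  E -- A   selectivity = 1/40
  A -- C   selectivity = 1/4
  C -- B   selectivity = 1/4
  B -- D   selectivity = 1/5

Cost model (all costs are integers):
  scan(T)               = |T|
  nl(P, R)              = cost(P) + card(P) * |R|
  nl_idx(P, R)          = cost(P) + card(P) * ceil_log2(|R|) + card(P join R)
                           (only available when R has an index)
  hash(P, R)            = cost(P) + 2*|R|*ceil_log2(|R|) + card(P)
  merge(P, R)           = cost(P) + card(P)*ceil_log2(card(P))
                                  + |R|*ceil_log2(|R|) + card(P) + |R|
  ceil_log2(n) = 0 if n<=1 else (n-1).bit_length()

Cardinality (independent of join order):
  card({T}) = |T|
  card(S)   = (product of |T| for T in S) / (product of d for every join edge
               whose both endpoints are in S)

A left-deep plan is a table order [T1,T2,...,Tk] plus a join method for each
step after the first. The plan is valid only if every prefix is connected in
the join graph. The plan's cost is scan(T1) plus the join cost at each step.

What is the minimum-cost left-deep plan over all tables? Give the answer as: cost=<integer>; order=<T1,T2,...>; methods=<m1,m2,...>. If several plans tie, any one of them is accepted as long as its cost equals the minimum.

Selinger DP (subsets sized 1..n):
  {E}: scan cost=60, card=60
  {A}: scan cost=120, card=120
  {C}: scan cost=500, card=500
  {B}: scan cost=80, card=80
  {D}: scan cost=40, card=40
  {AE}: card=180; try (E,hash)→960, (A,merge)→1440, (E,merge)→1500, (A,hash)→1800, (A,nl)→7260, (E,nl)→7320; best=960 via (E,hash)
  {AC}: card=15000; try (A,hash)→2680, (C,merge)→6080, (A,merge)→6460, (C,hash)→9240, (C,nl)→60120, (A,nl)→60500; best=2680 via (A,hash)
  {BC}: card=10000; try (B,hash)→2120, (C,merge)→5720, (B,merge)→6140, (C,hash)→9160, (B,nl_idx)→14000, (C,nl)→40080 …(+1); best=2120 via (B,hash)
  {BD}: card=640; try (D,hash)→640, (B,merge)→960, (B,nl_idx)→960, (D,merge)→1000, (B,hash)→1200, (B,nl)→3240 …(+1); best=640 via (D,hash)
  {ACE}: card=22500; try (C,merge)→7580, (C,hash)→10140, (E,hash)→18400, (C,nl)→90960, (E,merge)→228100, (E,nl)→902680; best=7580 via (C,merge)
  {ABC}: card=300000; try (A,hash)→13800, (B,hash)→18800, (A,merge)→153080, (B,merge)→228320, (B,nl_idx)→407680, (A,nl)→1202120 …(+1); best=13800 via (A,hash)
  {BCD}: card=80000; try (C,hash)→10280, (D,hash)→12600, (C,merge)→12680, (D,merge)→152400, (C,nl)→320640, (D,nl)→402120; best=10280 via (C,hash)
  {ABCE}: card=450000; try (B,hash)→31200, (E,hash)→314520, (B,merge)→368220, (B,nl_idx)→615080, (B,nl)→1807580, (E,merge)→6014220 …(+1); best=31200 via (B,hash)
  {ABCD}: card=2400000; try (A,hash)→91960, (D,hash)→314280, (A,merge)→1451240, (D,merge)→6014080, (A,nl)→9610280, (D,nl)→12013800; best=91960 via (A,hash)
  {ABCDE}: card=3600000; try (D,hash)→481680, (E,hash)→2492680, (D,merge)→9031480, (D,nl)→18031200, (E,merge)→55292380, (E,nl)→144091960; best=481680 via (D,hash)

cost=481680; order=A,E,C,B,D; methods=hash,merge,hash,hash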